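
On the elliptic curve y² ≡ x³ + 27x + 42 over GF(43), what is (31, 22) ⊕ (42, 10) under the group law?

(38, 13)

(31, 22) + (42, 10). λ = (10 - 22)/(42 - 31) ≡ 31/11 mod 43. 11⁻¹ ≡ 4 (mod 43), so λ ≡ 38.
  x = λ² - 31 - 42 = 1444 - 73 ≡ 38; y = λ·(31 - 38) - 22 ≡ 13. → (38, 13)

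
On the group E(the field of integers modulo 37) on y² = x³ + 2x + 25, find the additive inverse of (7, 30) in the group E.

(7, 7)

-(7, 30) = (7, -30 mod 37) = (7, 7).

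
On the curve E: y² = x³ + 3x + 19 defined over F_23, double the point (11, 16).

tangent at (11, 16): λ = (3·11² + 3)/(2·16) ≡ 21/9. 9⁻¹ ≡ 18 (mod 23), so λ ≡ 21·18 ≡ 10.
  x = λ² - 11 - 11 = 100 - 22 ≡ 9; y = λ·(11 - 9) - 16 ≡ 4. → (9, 4)

(9, 4)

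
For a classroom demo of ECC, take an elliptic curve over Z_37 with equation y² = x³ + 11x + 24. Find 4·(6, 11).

Write P = (6, 11).
Repeated addition: build up to 4P.
2P: tangent at (6, 11): λ = (3·6² + 11)/(2·11) ≡ 8/22. 22⁻¹ ≡ 32 (mod 37) since 22·32 = 704 ≡ 1, so λ ≡ 8·32 ≡ 34.
  x = λ² - 6 - 6 = 1156 - 12 ≡ 34; y = λ·(6 - 34) - 11 ≡ 36. → (34, 36)
3P: (34, 36) + (6, 11). λ = (11 - 36)/(6 - 34) ≡ 12/9 mod 37. 9⁻¹ ≡ 33 (mod 37) since 9·33 = 297 ≡ 1, so λ ≡ 26.
  x = λ² - 34 - 6 = 676 - 40 ≡ 7; y = λ·(34 - 7) - 36 ≡ 0. → (7, 0)
4P: (7, 0) + (6, 11). λ = (11 - 0)/(6 - 7) ≡ 11/36 mod 37. 36⁻¹ ≡ 36 (mod 37) since 36·36 = 1296 ≡ 1, so λ ≡ 26.
  x = λ² - 7 - 6 = 676 - 13 ≡ 34; y = λ·(7 - 34) - 0 ≡ 1. → (34, 1)

(34, 1)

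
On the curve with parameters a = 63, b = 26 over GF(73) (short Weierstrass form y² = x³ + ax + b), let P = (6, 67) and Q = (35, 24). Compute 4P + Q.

(45, 20)

First 4P:
Double-and-add on 4 = (100)₂. Start with P = (6, 67) for the leading 1-bit.
double: tangent at (6, 67): λ = (3·6² + 63)/(2·67) ≡ 25/61. 61⁻¹ ≡ 6 (mod 73), so λ ≡ 25·6 ≡ 4.
  x = λ² - 6 - 6 = 16 - 12 ≡ 4; y = λ·(6 - 4) - 67 ≡ 14. → (4, 14)
double: tangent at (4, 14): λ = (3·4² + 63)/(2·14) ≡ 38/28. 28⁻¹ ≡ 60 (mod 73) since 28·60 = 1680 ≡ 1, so λ ≡ 38·60 ≡ 17.
  x = λ² - 4 - 4 = 289 - 8 ≡ 62; y = λ·(4 - 62) - 14 ≡ 22. → (62, 22)
4P = (62, 22).
Finally 4P + Q:
(62, 22) + (35, 24). λ = (24 - 22)/(35 - 62) ≡ 2/46 mod 73. 46⁻¹ ≡ 27 (mod 73), so λ ≡ 54.
  x = λ² - 62 - 35 = 2916 - 97 ≡ 45; y = λ·(62 - 45) - 22 ≡ 20. → (45, 20)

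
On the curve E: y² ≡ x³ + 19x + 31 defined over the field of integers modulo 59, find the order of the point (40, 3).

5

2P: tangent at (40, 3): λ = (3·40² + 19)/(2·3) ≡ 40/6. 6⁻¹ ≡ 10 (mod 59), so λ ≡ 40·10 ≡ 46.
  x = λ² - 40 - 40 = 2116 - 80 ≡ 30; y = λ·(40 - 30) - 3 ≡ 44. → (30, 44)
3P: (30, 44) + (40, 3). λ = (3 - 44)/(40 - 30) ≡ 18/10 mod 59. 10⁻¹ ≡ 6 (mod 59), so λ ≡ 49.
  x = λ² - 30 - 40 = 2401 - 70 ≡ 30; y = λ·(30 - 30) - 44 ≡ 15. → (30, 15)
4P: (30, 15) + (40, 3). λ = (3 - 15)/(40 - 30) ≡ 47/10 mod 59. 10⁻¹ ≡ 6 (mod 59), so λ ≡ 46.
  x = λ² - 30 - 40 = 2116 - 70 ≡ 40; y = λ·(30 - 40) - 15 ≡ 56. → (40, 56)
5P: (40, 56) + (40, 3): same x and y₁ ≡ -y₂, so the sum is ∞.
5P = ∞, so the order is 5.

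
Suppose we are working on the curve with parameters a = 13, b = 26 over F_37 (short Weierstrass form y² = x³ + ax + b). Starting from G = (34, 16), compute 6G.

Double-and-add on 6 = (110)₂. Start with G = (34, 16) for the leading 1-bit.
double: tangent at (34, 16): λ = (3·34² + 13)/(2·16) ≡ 3/32. 32⁻¹ ≡ 22 (mod 37), so λ ≡ 3·22 ≡ 29.
  x = λ² - 34 - 34 = 841 - 68 ≡ 33; y = λ·(34 - 33) - 16 ≡ 13. → (33, 13)
add G: (33, 13) + (34, 16). λ = (16 - 13)/(34 - 33) ≡ 3/1 mod 37. 1⁻¹ ≡ 1 (mod 37) since 1·1 = 1 ≡ 1, so λ ≡ 3.
  x = λ² - 33 - 34 = 9 - 67 ≡ 16; y = λ·(33 - 16) - 13 ≡ 1. → (16, 1)
double: tangent at (16, 1): λ = (3·16² + 13)/(2·1) ≡ 4/2. 2⁻¹ ≡ 19 (mod 37) since 2·19 = 38 ≡ 1, so λ ≡ 4·19 ≡ 2.
  x = λ² - 16 - 16 = 4 - 32 ≡ 9; y = λ·(16 - 9) - 1 ≡ 13. → (9, 13)

(9, 13)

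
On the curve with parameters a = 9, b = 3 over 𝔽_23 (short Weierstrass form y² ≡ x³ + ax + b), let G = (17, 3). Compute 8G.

(0, 7)

Double-and-add on 8 = (1000)₂. Start with G = (17, 3) for the leading 1-bit.
double: tangent at (17, 3): λ = (3·17² + 9)/(2·3) ≡ 2/6. 6⁻¹ ≡ 4 (mod 23), so λ ≡ 2·4 ≡ 8.
  x = λ² - 17 - 17 = 64 - 34 ≡ 7; y = λ·(17 - 7) - 3 ≡ 8. → (7, 8)
double: tangent at (7, 8): λ = (3·7² + 9)/(2·8) ≡ 18/16. 16⁻¹ ≡ 13 (mod 23), so λ ≡ 18·13 ≡ 4.
  x = λ² - 7 - 7 = 16 - 14 ≡ 2; y = λ·(7 - 2) - 8 ≡ 12. → (2, 12)
double: tangent at (2, 12): λ = (3·2² + 9)/(2·12) ≡ 21/1. 1⁻¹ ≡ 1 (mod 23), so λ ≡ 21·1 ≡ 21.
  x = λ² - 2 - 2 = 441 - 4 ≡ 0; y = λ·(2 - 0) - 12 ≡ 7. → (0, 7)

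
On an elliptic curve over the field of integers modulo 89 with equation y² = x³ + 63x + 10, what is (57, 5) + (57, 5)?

(68, 62)

tangent at (57, 5): λ = (3·57² + 63)/(2·5) ≡ 20/10. 10⁻¹ ≡ 9 (mod 89), so λ ≡ 20·9 ≡ 2.
  x = λ² - 57 - 57 = 4 - 114 ≡ 68; y = λ·(57 - 68) - 5 ≡ 62. → (68, 62)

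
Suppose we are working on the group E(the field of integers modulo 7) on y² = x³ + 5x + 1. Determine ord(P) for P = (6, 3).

2P: tangent at (6, 3): λ = (3·6² + 5)/(2·3) ≡ 1/6. 6⁻¹ ≡ 6 (mod 7) since 6·6 = 36 ≡ 1, so λ ≡ 1·6 ≡ 6.
  x = λ² - 6 - 6 = 36 - 12 ≡ 3; y = λ·(6 - 3) - 3 ≡ 1. → (3, 1)
3P: (3, 1) + (6, 3). λ = (3 - 1)/(6 - 3) ≡ 2/3 mod 7. 3⁻¹ ≡ 5 (mod 7), so λ ≡ 3.
  x = λ² - 3 - 6 = 9 - 9 ≡ 0; y = λ·(3 - 0) - 1 ≡ 1. → (0, 1)
4P: (0, 1) + (6, 3). λ = (3 - 1)/(6 - 0) ≡ 2/6 mod 7. 6⁻¹ ≡ 6 (mod 7) since 6·6 = 36 ≡ 1, so λ ≡ 5.
  x = λ² - 0 - 6 = 25 - 6 ≡ 5; y = λ·(0 - 5) - 1 ≡ 2. → (5, 2)
5P: (5, 2) + (6, 3). λ = (3 - 2)/(6 - 5) ≡ 1/1 mod 7. 1⁻¹ ≡ 1 (mod 7) since 1·1 = 1 ≡ 1, so λ ≡ 1.
  x = λ² - 5 - 6 = 1 - 11 ≡ 4; y = λ·(5 - 4) - 2 ≡ 6. → (4, 6)
6P: (4, 6) + (6, 3). λ = (3 - 6)/(6 - 4) ≡ 4/2 mod 7. 2⁻¹ ≡ 4 (mod 7), so λ ≡ 2.
  x = λ² - 4 - 6 = 4 - 10 ≡ 1; y = λ·(4 - 1) - 6 ≡ 0. → (1, 0)
7P: (1, 0) + (6, 3). λ = (3 - 0)/(6 - 1) ≡ 3/5 mod 7. 5⁻¹ ≡ 3 (mod 7) since 5·3 = 15 ≡ 1, so λ ≡ 2.
  x = λ² - 1 - 6 = 4 - 7 ≡ 4; y = λ·(1 - 4) - 0 ≡ 1. → (4, 1)
8P: (4, 1) + (6, 3). λ = (3 - 1)/(6 - 4) ≡ 2/2 mod 7. 2⁻¹ ≡ 4 (mod 7), so λ ≡ 1.
  x = λ² - 4 - 6 = 1 - 10 ≡ 5; y = λ·(4 - 5) - 1 ≡ 5. → (5, 5)
9P: (5, 5) + (6, 3). λ = (3 - 5)/(6 - 5) ≡ 5/1 mod 7. 1⁻¹ ≡ 1 (mod 7), so λ ≡ 5.
  x = λ² - 5 - 6 = 25 - 11 ≡ 0; y = λ·(5 - 0) - 5 ≡ 6. → (0, 6)
10P: (0, 6) + (6, 3). λ = (3 - 6)/(6 - 0) ≡ 4/6 mod 7. 6⁻¹ ≡ 6 (mod 7) since 6·6 = 36 ≡ 1, so λ ≡ 3.
  x = λ² - 0 - 6 = 9 - 6 ≡ 3; y = λ·(0 - 3) - 6 ≡ 6. → (3, 6)
11P: (3, 6) + (6, 3). λ = (3 - 6)/(6 - 3) ≡ 4/3 mod 7. 3⁻¹ ≡ 5 (mod 7), so λ ≡ 6.
  x = λ² - 3 - 6 = 36 - 9 ≡ 6; y = λ·(3 - 6) - 6 ≡ 4. → (6, 4)
12P: (6, 4) + (6, 3): same x and y₁ ≡ -y₂, so the sum is the point at infinity.
12P = the point at infinity, so the order is 12.

12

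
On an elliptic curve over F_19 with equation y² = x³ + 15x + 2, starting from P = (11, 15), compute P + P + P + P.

(11, 4)

Repeated addition: build up to 4P.
2P: tangent at (11, 15): λ = (3·11² + 15)/(2·15) ≡ 17/11. 11⁻¹ ≡ 7 (mod 19) since 11·7 = 77 ≡ 1, so λ ≡ 17·7 ≡ 5.
  x = λ² - 11 - 11 = 25 - 22 ≡ 3; y = λ·(11 - 3) - 15 ≡ 6. → (3, 6)
3P: (3, 6) + (11, 15). λ = (15 - 6)/(11 - 3) ≡ 9/8 mod 19. 8⁻¹ ≡ 12 (mod 19) since 8·12 = 96 ≡ 1, so λ ≡ 13.
  x = λ² - 3 - 11 = 169 - 14 ≡ 3; y = λ·(3 - 3) - 6 ≡ 13. → (3, 13)
4P: (3, 13) + (11, 15). λ = (15 - 13)/(11 - 3) ≡ 2/8 mod 19. 8⁻¹ ≡ 12 (mod 19), so λ ≡ 5.
  x = λ² - 3 - 11 = 25 - 14 ≡ 11; y = λ·(3 - 11) - 13 ≡ 4. → (11, 4)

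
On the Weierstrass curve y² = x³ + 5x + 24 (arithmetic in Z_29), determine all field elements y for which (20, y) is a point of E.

x³ + 5x + 24 = 8124 ≡ 4 (mod 29).
Square roots of 4 mod 29: 2 and 27 (since 2² = 4 ≡ 4).

2, 27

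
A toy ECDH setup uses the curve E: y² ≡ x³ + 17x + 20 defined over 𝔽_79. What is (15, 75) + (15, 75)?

tangent at (15, 75): λ = (3·15² + 17)/(2·75) ≡ 60/71. 71⁻¹ ≡ 69 (mod 79) since 71·69 = 4899 ≡ 1, so λ ≡ 60·69 ≡ 32.
  x = λ² - 15 - 15 = 1024 - 30 ≡ 46; y = λ·(15 - 46) - 75 ≡ 39. → (46, 39)

(46, 39)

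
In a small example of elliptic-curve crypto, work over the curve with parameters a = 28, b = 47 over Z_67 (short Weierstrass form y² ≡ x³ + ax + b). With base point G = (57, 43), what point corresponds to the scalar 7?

(55, 23)

Repeated addition: build up to 7G.
2G: tangent at (57, 43): λ = (3·57² + 28)/(2·43) ≡ 60/19. 19⁻¹ ≡ 60 (mod 67), so λ ≡ 60·60 ≡ 49.
  x = λ² - 57 - 57 = 2401 - 114 ≡ 9; y = λ·(57 - 9) - 43 ≡ 31. → (9, 31)
3G: (9, 31) + (57, 43). λ = (43 - 31)/(57 - 9) ≡ 12/48 mod 67. 48⁻¹ ≡ 7 (mod 67) since 48·7 = 336 ≡ 1, so λ ≡ 17.
  x = λ² - 9 - 57 = 289 - 66 ≡ 22; y = λ·(9 - 22) - 31 ≡ 16. → (22, 16)
4G: (22, 16) + (57, 43). λ = (43 - 16)/(57 - 22) ≡ 27/35 mod 67. 35⁻¹ ≡ 23 (mod 67), so λ ≡ 18.
  x = λ² - 22 - 57 = 324 - 79 ≡ 44; y = λ·(22 - 44) - 16 ≡ 57. → (44, 57)
5G: (44, 57) + (57, 43). λ = (43 - 57)/(57 - 44) ≡ 53/13 mod 67. 13⁻¹ ≡ 31 (mod 67), so λ ≡ 35.
  x = λ² - 44 - 57 = 1225 - 101 ≡ 52; y = λ·(44 - 52) - 57 ≡ 65. → (52, 65)
6G: (52, 65) + (57, 43). λ = (43 - 65)/(57 - 52) ≡ 45/5 mod 67. 5⁻¹ ≡ 27 (mod 67), so λ ≡ 9.
  x = λ² - 52 - 57 = 81 - 109 ≡ 39; y = λ·(52 - 39) - 65 ≡ 52. → (39, 52)
7G: (39, 52) + (57, 43). λ = (43 - 52)/(57 - 39) ≡ 58/18 mod 67. 18⁻¹ ≡ 41 (mod 67), so λ ≡ 33.
  x = λ² - 39 - 57 = 1089 - 96 ≡ 55; y = λ·(39 - 55) - 52 ≡ 23. → (55, 23)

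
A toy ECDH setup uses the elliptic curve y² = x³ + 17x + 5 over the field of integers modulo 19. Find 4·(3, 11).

(10, 4)

Write G = (3, 11).
Repeated addition: build up to 4G.
2G: tangent at (3, 11): λ = (3·3² + 17)/(2·11) ≡ 6/3. 3⁻¹ ≡ 13 (mod 19), so λ ≡ 6·13 ≡ 2.
  x = λ² - 3 - 3 = 4 - 6 ≡ 17; y = λ·(3 - 17) - 11 ≡ 18. → (17, 18)
3G: (17, 18) + (3, 11). λ = (11 - 18)/(3 - 17) ≡ 12/5 mod 19. 5⁻¹ ≡ 4 (mod 19), so λ ≡ 10.
  x = λ² - 17 - 3 = 100 - 20 ≡ 4; y = λ·(17 - 4) - 18 ≡ 17. → (4, 17)
4G: (4, 17) + (3, 11). λ = (11 - 17)/(3 - 4) ≡ 13/18 mod 19. 18⁻¹ ≡ 18 (mod 19), so λ ≡ 6.
  x = λ² - 4 - 3 = 36 - 7 ≡ 10; y = λ·(4 - 10) - 17 ≡ 4. → (10, 4)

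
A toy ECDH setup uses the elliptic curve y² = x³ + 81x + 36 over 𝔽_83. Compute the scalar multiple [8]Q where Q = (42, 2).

Double-and-add on 8 = (1000)₂. Start with Q = (42, 2) for the leading 1-bit.
double: tangent at (42, 2): λ = (3·42² + 81)/(2·2) ≡ 61/4. 4⁻¹ ≡ 21 (mod 83), so λ ≡ 61·21 ≡ 36.
  x = λ² - 42 - 42 = 1296 - 84 ≡ 50; y = λ·(42 - 50) - 2 ≡ 42. → (50, 42)
double: tangent at (50, 42): λ = (3·50² + 81)/(2·42) ≡ 28/1. 1⁻¹ ≡ 1 (mod 83), so λ ≡ 28·1 ≡ 28.
  x = λ² - 50 - 50 = 784 - 100 ≡ 20; y = λ·(50 - 20) - 42 ≡ 51. → (20, 51)
double: tangent at (20, 51): λ = (3·20² + 81)/(2·51) ≡ 36/19. 19⁻¹ ≡ 35 (mod 83), so λ ≡ 36·35 ≡ 15.
  x = λ² - 20 - 20 = 225 - 40 ≡ 19; y = λ·(20 - 19) - 51 ≡ 47. → (19, 47)

(19, 47)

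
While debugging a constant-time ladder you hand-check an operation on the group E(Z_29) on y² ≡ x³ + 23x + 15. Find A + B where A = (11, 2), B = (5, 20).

(11, 2) + (5, 20). λ = (20 - 2)/(5 - 11) ≡ 18/23 mod 29. 23⁻¹ ≡ 24 (mod 29), so λ ≡ 26.
  x = λ² - 11 - 5 = 676 - 16 ≡ 22; y = λ·(11 - 22) - 2 ≡ 2. → (22, 2)

(22, 2)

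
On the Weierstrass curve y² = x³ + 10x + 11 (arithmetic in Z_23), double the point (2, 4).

(5, 5)

tangent at (2, 4): λ = (3·2² + 10)/(2·4) ≡ 22/8. 8⁻¹ ≡ 3 (mod 23), so λ ≡ 22·3 ≡ 20.
  x = λ² - 2 - 2 = 400 - 4 ≡ 5; y = λ·(2 - 5) - 4 ≡ 5. → (5, 5)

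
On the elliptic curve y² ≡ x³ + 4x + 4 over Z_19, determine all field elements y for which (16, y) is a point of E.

none

x³ + 4x + 4 = 4164 ≡ 3 (mod 19).
3 is a non-residue mod 19; no y exists.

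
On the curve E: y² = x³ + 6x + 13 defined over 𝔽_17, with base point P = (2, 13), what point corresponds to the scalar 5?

O

Double-and-add on 5 = (101)₂. Start with P = (2, 13) for the leading 1-bit.
double: tangent at (2, 13): λ = (3·2² + 6)/(2·13) ≡ 1/9. 9⁻¹ ≡ 2 (mod 17), so λ ≡ 1·2 ≡ 2.
  x = λ² - 2 - 2 = 4 - 4 ≡ 0; y = λ·(2 - 0) - 13 ≡ 8. → (0, 8)
double: tangent at (0, 8): λ = (3·0² + 6)/(2·8) ≡ 6/16. 16⁻¹ ≡ 16 (mod 17) since 16·16 = 256 ≡ 1, so λ ≡ 6·16 ≡ 11.
  x = λ² - 0 - 0 = 121 - 0 ≡ 2; y = λ·(0 - 2) - 8 ≡ 4. → (2, 4)
add P: (2, 4) + (2, 13): same x and y₁ ≡ -y₂, so the sum is ∞.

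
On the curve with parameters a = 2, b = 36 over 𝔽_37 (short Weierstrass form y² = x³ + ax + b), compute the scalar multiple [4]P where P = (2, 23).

(14, 25)

Repeated addition: build up to 4P.
2P: tangent at (2, 23): λ = (3·2² + 2)/(2·23) ≡ 14/9. 9⁻¹ ≡ 33 (mod 37) since 9·33 = 297 ≡ 1, so λ ≡ 14·33 ≡ 18.
  x = λ² - 2 - 2 = 324 - 4 ≡ 24; y = λ·(2 - 24) - 23 ≡ 25. → (24, 25)
3P: (24, 25) + (2, 23). λ = (23 - 25)/(2 - 24) ≡ 35/15 mod 37. 15⁻¹ ≡ 5 (mod 37) since 15·5 = 75 ≡ 1, so λ ≡ 27.
  x = λ² - 24 - 2 = 729 - 26 ≡ 0; y = λ·(24 - 0) - 25 ≡ 31. → (0, 31)
4P: (0, 31) + (2, 23). λ = (23 - 31)/(2 - 0) ≡ 29/2 mod 37. 2⁻¹ ≡ 19 (mod 37) since 2·19 = 38 ≡ 1, so λ ≡ 33.
  x = λ² - 0 - 2 = 1089 - 2 ≡ 14; y = λ·(0 - 14) - 31 ≡ 25. → (14, 25)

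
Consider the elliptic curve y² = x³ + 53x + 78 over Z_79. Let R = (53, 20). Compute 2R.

(45, 17)

tangent at (53, 20): λ = (3·53² + 53)/(2·20) ≡ 27/40. 40⁻¹ ≡ 2 (mod 79), so λ ≡ 27·2 ≡ 54.
  x = λ² - 53 - 53 = 2916 - 106 ≡ 45; y = λ·(53 - 45) - 20 ≡ 17. → (45, 17)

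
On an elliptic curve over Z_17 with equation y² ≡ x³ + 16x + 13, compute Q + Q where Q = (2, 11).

(9, 11)

tangent at (2, 11): λ = (3·2² + 16)/(2·11) ≡ 11/5. 5⁻¹ ≡ 7 (mod 17), so λ ≡ 11·7 ≡ 9.
  x = λ² - 2 - 2 = 81 - 4 ≡ 9; y = λ·(2 - 9) - 11 ≡ 11. → (9, 11)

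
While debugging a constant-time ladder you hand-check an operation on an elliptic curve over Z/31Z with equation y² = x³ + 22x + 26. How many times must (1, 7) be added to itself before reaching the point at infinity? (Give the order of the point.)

9

2P: tangent at (1, 7): λ = (3·1² + 22)/(2·7) ≡ 25/14. 14⁻¹ ≡ 20 (mod 31), so λ ≡ 25·20 ≡ 4.
  x = λ² - 1 - 1 = 16 - 2 ≡ 14; y = λ·(1 - 14) - 7 ≡ 3. → (14, 3)
3P: (14, 3) + (1, 7). λ = (7 - 3)/(1 - 14) ≡ 4/18 mod 31. 18⁻¹ ≡ 19 (mod 31), so λ ≡ 14.
  x = λ² - 14 - 1 = 196 - 15 ≡ 26; y = λ·(14 - 26) - 3 ≡ 15. → (26, 15)
4P: (26, 15) + (1, 7). λ = (7 - 15)/(1 - 26) ≡ 23/6 mod 31. 6⁻¹ ≡ 26 (mod 31), so λ ≡ 9.
  x = λ² - 26 - 1 = 81 - 27 ≡ 23; y = λ·(26 - 23) - 15 ≡ 12. → (23, 12)
5P: (23, 12) + (1, 7). λ = (7 - 12)/(1 - 23) ≡ 26/9 mod 31. 9⁻¹ ≡ 7 (mod 31) since 9·7 = 63 ≡ 1, so λ ≡ 27.
  x = λ² - 23 - 1 = 729 - 24 ≡ 23; y = λ·(23 - 23) - 12 ≡ 19. → (23, 19)
6P: (23, 19) + (1, 7). λ = (7 - 19)/(1 - 23) ≡ 19/9 mod 31. 9⁻¹ ≡ 7 (mod 31) since 9·7 = 63 ≡ 1, so λ ≡ 9.
  x = λ² - 23 - 1 = 81 - 24 ≡ 26; y = λ·(23 - 26) - 19 ≡ 16. → (26, 16)
7P: (26, 16) + (1, 7). λ = (7 - 16)/(1 - 26) ≡ 22/6 mod 31. 6⁻¹ ≡ 26 (mod 31), so λ ≡ 14.
  x = λ² - 26 - 1 = 196 - 27 ≡ 14; y = λ·(26 - 14) - 16 ≡ 28. → (14, 28)
8P: (14, 28) + (1, 7). λ = (7 - 28)/(1 - 14) ≡ 10/18 mod 31. 18⁻¹ ≡ 19 (mod 31), so λ ≡ 4.
  x = λ² - 14 - 1 = 16 - 15 ≡ 1; y = λ·(14 - 1) - 28 ≡ 24. → (1, 24)
9P: (1, 24) + (1, 7): same x and y₁ ≡ -y₂, so the sum is the point at infinity.
9P = the point at infinity, so the order is 9.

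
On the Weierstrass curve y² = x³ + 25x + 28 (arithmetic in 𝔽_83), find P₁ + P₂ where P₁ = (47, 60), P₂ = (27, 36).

(37, 35)

(47, 60) + (27, 36). λ = (36 - 60)/(27 - 47) ≡ 59/63 mod 83. 63⁻¹ ≡ 29 (mod 83), so λ ≡ 51.
  x = λ² - 47 - 27 = 2601 - 74 ≡ 37; y = λ·(47 - 37) - 60 ≡ 35. → (37, 35)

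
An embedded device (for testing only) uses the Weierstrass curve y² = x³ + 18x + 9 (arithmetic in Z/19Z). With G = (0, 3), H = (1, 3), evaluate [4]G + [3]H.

(18, 16)

First 4G:
Repeated addition: build up to 4G.
2G: tangent at (0, 3): λ = (3·0² + 18)/(2·3) ≡ 18/6. 6⁻¹ ≡ 16 (mod 19), so λ ≡ 18·16 ≡ 3.
  x = λ² - 0 - 0 = 9 - 0 ≡ 9; y = λ·(0 - 9) - 3 ≡ 8. → (9, 8)
3G: (9, 8) + (0, 3). λ = (3 - 8)/(0 - 9) ≡ 14/10 mod 19. 10⁻¹ ≡ 2 (mod 19), so λ ≡ 9.
  x = λ² - 9 - 0 = 81 - 9 ≡ 15; y = λ·(9 - 15) - 8 ≡ 14. → (15, 14)
4G: (15, 14) + (0, 3). λ = (3 - 14)/(0 - 15) ≡ 8/4 mod 19. 4⁻¹ ≡ 5 (mod 19) since 4·5 = 20 ≡ 1, so λ ≡ 2.
  x = λ² - 15 - 0 = 4 - 15 ≡ 8; y = λ·(15 - 8) - 14 ≡ 0. → (8, 0)
4G = (8, 0).
Next 3H:
Repeated addition: build up to 3H.
2H: tangent at (1, 3): λ = (3·1² + 18)/(2·3) ≡ 2/6. 6⁻¹ ≡ 16 (mod 19), so λ ≡ 2·16 ≡ 13.
  x = λ² - 1 - 1 = 169 - 2 ≡ 15; y = λ·(1 - 15) - 3 ≡ 5. → (15, 5)
3H: (15, 5) + (1, 3). λ = (3 - 5)/(1 - 15) ≡ 17/5 mod 19. 5⁻¹ ≡ 4 (mod 19), so λ ≡ 11.
  x = λ² - 15 - 1 = 121 - 16 ≡ 10; y = λ·(15 - 10) - 5 ≡ 12. → (10, 12)
3H = (10, 12).
Finally 4G + 3H:
(8, 0) + (10, 12). λ = (12 - 0)/(10 - 8) ≡ 12/2 mod 19. 2⁻¹ ≡ 10 (mod 19) since 2·10 = 20 ≡ 1, so λ ≡ 6.
  x = λ² - 8 - 10 = 36 - 18 ≡ 18; y = λ·(8 - 18) - 0 ≡ 16. → (18, 16)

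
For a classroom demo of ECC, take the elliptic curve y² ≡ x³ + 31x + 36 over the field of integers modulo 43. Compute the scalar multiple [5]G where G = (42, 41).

Double-and-add on 5 = (101)₂. Start with G = (42, 41) for the leading 1-bit.
double: tangent at (42, 41): λ = (3·42² + 31)/(2·41) ≡ 34/39. 39⁻¹ ≡ 32 (mod 43) since 39·32 = 1248 ≡ 1, so λ ≡ 34·32 ≡ 13.
  x = λ² - 42 - 42 = 169 - 84 ≡ 42; y = λ·(42 - 42) - 41 ≡ 2. → (42, 2)
double: tangent at (42, 2): λ = (3·42² + 31)/(2·2) ≡ 34/4. 4⁻¹ ≡ 11 (mod 43), so λ ≡ 34·11 ≡ 30.
  x = λ² - 42 - 42 = 900 - 84 ≡ 42; y = λ·(42 - 42) - 2 ≡ 41. → (42, 41)
add G: tangent at (42, 41): λ = (3·42² + 31)/(2·41) ≡ 34/39. 39⁻¹ ≡ 32 (mod 43), so λ ≡ 34·32 ≡ 13.
  x = λ² - 42 - 42 = 169 - 84 ≡ 42; y = λ·(42 - 42) - 41 ≡ 2. → (42, 2)

(42, 2)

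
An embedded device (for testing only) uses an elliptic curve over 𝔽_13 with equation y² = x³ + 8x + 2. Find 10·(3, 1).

O

Write Q = (3, 1).
Double-and-add on 10 = (1010)₂. Start with Q = (3, 1) for the leading 1-bit.
double: tangent at (3, 1): λ = (3·3² + 8)/(2·1) ≡ 9/2. 2⁻¹ ≡ 7 (mod 13), so λ ≡ 9·7 ≡ 11.
  x = λ² - 3 - 3 = 121 - 6 ≡ 11; y = λ·(3 - 11) - 1 ≡ 2. → (11, 2)
double: tangent at (11, 2): λ = (3·11² + 8)/(2·2) ≡ 7/4. 4⁻¹ ≡ 10 (mod 13), so λ ≡ 7·10 ≡ 5.
  x = λ² - 11 - 11 = 25 - 22 ≡ 3; y = λ·(11 - 3) - 2 ≡ 12. → (3, 12)
add Q: (3, 12) + (3, 1): same x and y₁ ≡ -y₂, so the sum is ∞.
double: ∞ + ∞ = ∞ (identity).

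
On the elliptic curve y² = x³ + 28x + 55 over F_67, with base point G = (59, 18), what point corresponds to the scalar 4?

Double-and-add on 4 = (100)₂. Start with G = (59, 18) for the leading 1-bit.
double: tangent at (59, 18): λ = (3·59² + 28)/(2·18) ≡ 19/36. 36⁻¹ ≡ 54 (mod 67), so λ ≡ 19·54 ≡ 21.
  x = λ² - 59 - 59 = 441 - 118 ≡ 55; y = λ·(59 - 55) - 18 ≡ 66. → (55, 66)
double: tangent at (55, 66): λ = (3·55² + 28)/(2·66) ≡ 58/65. 65⁻¹ ≡ 33 (mod 67), so λ ≡ 58·33 ≡ 38.
  x = λ² - 55 - 55 = 1444 - 110 ≡ 61; y = λ·(55 - 61) - 66 ≡ 41. → (61, 41)

(61, 41)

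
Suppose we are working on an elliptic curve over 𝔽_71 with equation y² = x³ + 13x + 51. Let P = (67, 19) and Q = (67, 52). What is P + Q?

The two points share x = 67 and their y-coordinates satisfy 19 + 52 ≡ 0 (mod 71), so they are inverses. Their sum is the point at infinity.

O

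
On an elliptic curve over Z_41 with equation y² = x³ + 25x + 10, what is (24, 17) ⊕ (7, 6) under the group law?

(24, 17) + (7, 6). λ = (6 - 17)/(7 - 24) ≡ 30/24 mod 41. 24⁻¹ ≡ 12 (mod 41) since 24·12 = 288 ≡ 1, so λ ≡ 32.
  x = λ² - 24 - 7 = 1024 - 31 ≡ 9; y = λ·(24 - 9) - 17 ≡ 12. → (9, 12)

(9, 12)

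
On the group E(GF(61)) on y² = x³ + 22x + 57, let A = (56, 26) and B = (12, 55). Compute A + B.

(56, 26) + (12, 55). λ = (55 - 26)/(12 - 56) ≡ 29/17 mod 61. 17⁻¹ ≡ 18 (mod 61) since 17·18 = 306 ≡ 1, so λ ≡ 34.
  x = λ² - 56 - 12 = 1156 - 68 ≡ 51; y = λ·(56 - 51) - 26 ≡ 22. → (51, 22)

(51, 22)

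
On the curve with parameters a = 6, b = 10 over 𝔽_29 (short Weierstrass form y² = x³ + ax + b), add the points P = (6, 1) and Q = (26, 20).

(6, 1) + (26, 20). λ = (20 - 1)/(26 - 6) ≡ 19/20 mod 29. 20⁻¹ ≡ 16 (mod 29), so λ ≡ 14.
  x = λ² - 6 - 26 = 196 - 32 ≡ 19; y = λ·(6 - 19) - 1 ≡ 20. → (19, 20)

(19, 20)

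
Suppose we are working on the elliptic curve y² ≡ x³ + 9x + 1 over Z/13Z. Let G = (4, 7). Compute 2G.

(4, 6)

tangent at (4, 7): λ = (3·4² + 9)/(2·7) ≡ 5/1. 1⁻¹ ≡ 1 (mod 13), so λ ≡ 5·1 ≡ 5.
  x = λ² - 4 - 4 = 25 - 8 ≡ 4; y = λ·(4 - 4) - 7 ≡ 6. → (4, 6)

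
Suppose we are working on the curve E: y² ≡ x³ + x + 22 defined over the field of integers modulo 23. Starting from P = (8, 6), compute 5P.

Repeated addition: build up to 5P.
2P: tangent at (8, 6): λ = (3·8² + 1)/(2·6) ≡ 9/12. 12⁻¹ ≡ 2 (mod 23) since 12·2 = 24 ≡ 1, so λ ≡ 9·2 ≡ 18.
  x = λ² - 8 - 8 = 324 - 16 ≡ 9; y = λ·(8 - 9) - 6 ≡ 22. → (9, 22)
3P: (9, 22) + (8, 6). λ = (6 - 22)/(8 - 9) ≡ 7/22 mod 23. 22⁻¹ ≡ 22 (mod 23) since 22·22 = 484 ≡ 1, so λ ≡ 16.
  x = λ² - 9 - 8 = 256 - 17 ≡ 9; y = λ·(9 - 9) - 22 ≡ 1. → (9, 1)
4P: (9, 1) + (8, 6). λ = (6 - 1)/(8 - 9) ≡ 5/22 mod 23. 22⁻¹ ≡ 22 (mod 23) since 22·22 = 484 ≡ 1, so λ ≡ 18.
  x = λ² - 9 - 8 = 324 - 17 ≡ 8; y = λ·(9 - 8) - 1 ≡ 17. → (8, 17)
5P: (8, 17) + (8, 6): same x and y₁ ≡ -y₂, so the sum is 𝒪.

O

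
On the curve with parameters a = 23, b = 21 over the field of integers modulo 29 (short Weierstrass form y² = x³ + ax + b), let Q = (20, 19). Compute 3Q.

(20, 10)

Repeated addition: build up to 3Q.
2Q: tangent at (20, 19): λ = (3·20² + 23)/(2·19) ≡ 5/9. 9⁻¹ ≡ 13 (mod 29), so λ ≡ 5·13 ≡ 7.
  x = λ² - 20 - 20 = 49 - 40 ≡ 9; y = λ·(20 - 9) - 19 ≡ 0. → (9, 0)
3Q: (9, 0) + (20, 19). λ = (19 - 0)/(20 - 9) ≡ 19/11 mod 29. 11⁻¹ ≡ 8 (mod 29) since 11·8 = 88 ≡ 1, so λ ≡ 7.
  x = λ² - 9 - 20 = 49 - 29 ≡ 20; y = λ·(9 - 20) - 0 ≡ 10. → (20, 10)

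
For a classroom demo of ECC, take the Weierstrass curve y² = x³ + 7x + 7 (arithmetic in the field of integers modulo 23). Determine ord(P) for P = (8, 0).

2

2P: (8, 0) + (8, 0): same x and y₁ ≡ -y₂, so the sum is ∞.
2P = ∞, so the order is 2.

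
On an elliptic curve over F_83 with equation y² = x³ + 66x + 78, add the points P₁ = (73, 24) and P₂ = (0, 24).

(73, 24) + (0, 24). λ = (24 - 24)/(0 - 73) ≡ 0/10 mod 83. 10⁻¹ ≡ 25 (mod 83), so λ ≡ 0.
  x = λ² - 73 - 0 = 0 - 73 ≡ 10; y = λ·(73 - 10) - 24 ≡ 59. → (10, 59)

(10, 59)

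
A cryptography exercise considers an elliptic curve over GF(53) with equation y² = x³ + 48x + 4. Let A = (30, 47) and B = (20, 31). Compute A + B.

(31, 15)

(30, 47) + (20, 31). λ = (31 - 47)/(20 - 30) ≡ 37/43 mod 53. 43⁻¹ ≡ 37 (mod 53) since 43·37 = 1591 ≡ 1, so λ ≡ 44.
  x = λ² - 30 - 20 = 1936 - 50 ≡ 31; y = λ·(30 - 31) - 47 ≡ 15. → (31, 15)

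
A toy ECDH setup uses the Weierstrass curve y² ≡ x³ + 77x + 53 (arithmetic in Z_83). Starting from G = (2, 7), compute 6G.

(20, 52)

Repeated addition: build up to 6G.
2G: tangent at (2, 7): λ = (3·2² + 77)/(2·7) ≡ 6/14. 14⁻¹ ≡ 6 (mod 83), so λ ≡ 6·6 ≡ 36.
  x = λ² - 2 - 2 = 1296 - 4 ≡ 47; y = λ·(2 - 47) - 7 ≡ 33. → (47, 33)
3G: (47, 33) + (2, 7). λ = (7 - 33)/(2 - 47) ≡ 57/38 mod 83. 38⁻¹ ≡ 59 (mod 83) since 38·59 = 2242 ≡ 1, so λ ≡ 43.
  x = λ² - 47 - 2 = 1849 - 49 ≡ 57; y = λ·(47 - 57) - 33 ≡ 35. → (57, 35)
4G: (57, 35) + (2, 7). λ = (7 - 35)/(2 - 57) ≡ 55/28 mod 83. 28⁻¹ ≡ 3 (mod 83) since 28·3 = 84 ≡ 1, so λ ≡ 82.
  x = λ² - 57 - 2 = 6724 - 59 ≡ 25; y = λ·(57 - 25) - 35 ≡ 16. → (25, 16)
5G: (25, 16) + (2, 7). λ = (7 - 16)/(2 - 25) ≡ 74/60 mod 83. 60⁻¹ ≡ 18 (mod 83), so λ ≡ 4.
  x = λ² - 25 - 2 = 16 - 27 ≡ 72; y = λ·(25 - 72) - 16 ≡ 45. → (72, 45)
6G: (72, 45) + (2, 7). λ = (7 - 45)/(2 - 72) ≡ 45/13 mod 83. 13⁻¹ ≡ 32 (mod 83), so λ ≡ 29.
  x = λ² - 72 - 2 = 841 - 74 ≡ 20; y = λ·(72 - 20) - 45 ≡ 52. → (20, 52)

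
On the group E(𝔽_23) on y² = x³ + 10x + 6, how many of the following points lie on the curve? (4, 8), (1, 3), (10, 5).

2

(4, 8): 8² ≡ 18, rhs ≡ 18 → on.
(1, 3): 3² ≡ 9, rhs ≡ 17 → off.
(10, 5): 5² ≡ 2, rhs ≡ 2 → on.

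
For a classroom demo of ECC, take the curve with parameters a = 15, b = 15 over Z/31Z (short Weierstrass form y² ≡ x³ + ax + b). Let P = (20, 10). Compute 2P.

tangent at (20, 10): λ = (3·20² + 15)/(2·10) ≡ 6/20. 20⁻¹ ≡ 14 (mod 31), so λ ≡ 6·14 ≡ 22.
  x = λ² - 20 - 20 = 484 - 40 ≡ 10; y = λ·(20 - 10) - 10 ≡ 24. → (10, 24)

(10, 24)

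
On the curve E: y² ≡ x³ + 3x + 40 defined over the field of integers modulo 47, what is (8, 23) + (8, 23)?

tangent at (8, 23): λ = (3·8² + 3)/(2·23) ≡ 7/46. 46⁻¹ ≡ 46 (mod 47) since 46·46 = 2116 ≡ 1, so λ ≡ 7·46 ≡ 40.
  x = λ² - 8 - 8 = 1600 - 16 ≡ 33; y = λ·(8 - 33) - 23 ≡ 11. → (33, 11)

(33, 11)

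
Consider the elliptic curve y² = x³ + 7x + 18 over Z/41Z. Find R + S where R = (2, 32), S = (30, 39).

(27, 13)

(2, 32) + (30, 39). λ = (39 - 32)/(30 - 2) ≡ 7/28 mod 41. 28⁻¹ ≡ 22 (mod 41), so λ ≡ 31.
  x = λ² - 2 - 30 = 961 - 32 ≡ 27; y = λ·(2 - 27) - 32 ≡ 13. → (27, 13)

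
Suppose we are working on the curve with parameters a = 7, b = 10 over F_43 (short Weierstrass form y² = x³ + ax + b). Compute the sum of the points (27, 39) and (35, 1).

(17, 21)

(27, 39) + (35, 1). λ = (1 - 39)/(35 - 27) ≡ 5/8 mod 43. 8⁻¹ ≡ 27 (mod 43) since 8·27 = 216 ≡ 1, so λ ≡ 6.
  x = λ² - 27 - 35 = 36 - 62 ≡ 17; y = λ·(27 - 17) - 39 ≡ 21. → (17, 21)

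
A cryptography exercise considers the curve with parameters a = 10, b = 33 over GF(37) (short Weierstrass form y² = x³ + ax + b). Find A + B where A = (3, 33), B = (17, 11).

(3, 33) + (17, 11). λ = (11 - 33)/(17 - 3) ≡ 15/14 mod 37. 14⁻¹ ≡ 8 (mod 37), so λ ≡ 9.
  x = λ² - 3 - 17 = 81 - 20 ≡ 24; y = λ·(3 - 24) - 33 ≡ 0. → (24, 0)

(24, 0)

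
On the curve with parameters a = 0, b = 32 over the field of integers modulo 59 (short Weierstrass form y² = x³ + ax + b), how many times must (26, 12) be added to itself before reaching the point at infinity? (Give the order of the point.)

12

2P: tangent at (26, 12): λ = (3·26² + 0)/(2·12) ≡ 22/24. 24⁻¹ ≡ 32 (mod 59), so λ ≡ 22·32 ≡ 55.
  x = λ² - 26 - 26 = 3025 - 52 ≡ 23; y = λ·(26 - 23) - 12 ≡ 35. → (23, 35)
3P: (23, 35) + (26, 12). λ = (12 - 35)/(26 - 23) ≡ 36/3 mod 59. 3⁻¹ ≡ 20 (mod 59) since 3·20 = 60 ≡ 1, so λ ≡ 12.
  x = λ² - 23 - 26 = 144 - 49 ≡ 36; y = λ·(23 - 36) - 35 ≡ 45. → (36, 45)
4P: (36, 45) + (26, 12). λ = (12 - 45)/(26 - 36) ≡ 26/49 mod 59. 49⁻¹ ≡ 53 (mod 59) since 49·53 = 2597 ≡ 1, so λ ≡ 21.
  x = λ² - 36 - 26 = 441 - 62 ≡ 25; y = λ·(36 - 25) - 45 ≡ 9. → (25, 9)
5P: (25, 9) + (26, 12). λ = (12 - 9)/(26 - 25) ≡ 3/1 mod 59. 1⁻¹ ≡ 1 (mod 59) since 1·1 = 1 ≡ 1, so λ ≡ 3.
  x = λ² - 25 - 26 = 9 - 51 ≡ 17; y = λ·(25 - 17) - 9 ≡ 15. → (17, 15)
6P: (17, 15) + (26, 12). λ = (12 - 15)/(26 - 17) ≡ 56/9 mod 59. 9⁻¹ ≡ 46 (mod 59) since 9·46 = 414 ≡ 1, so λ ≡ 39.
  x = λ² - 17 - 26 = 1521 - 43 ≡ 3; y = λ·(17 - 3) - 15 ≡ 0. → (3, 0)
7P: (3, 0) + (26, 12). λ = (12 - 0)/(26 - 3) ≡ 12/23 mod 59. 23⁻¹ ≡ 18 (mod 59) since 23·18 = 414 ≡ 1, so λ ≡ 39.
  x = λ² - 3 - 26 = 1521 - 29 ≡ 17; y = λ·(3 - 17) - 0 ≡ 44. → (17, 44)
8P: (17, 44) + (26, 12). λ = (12 - 44)/(26 - 17) ≡ 27/9 mod 59. 9⁻¹ ≡ 46 (mod 59) since 9·46 = 414 ≡ 1, so λ ≡ 3.
  x = λ² - 17 - 26 = 9 - 43 ≡ 25; y = λ·(17 - 25) - 44 ≡ 50. → (25, 50)
9P: (25, 50) + (26, 12). λ = (12 - 50)/(26 - 25) ≡ 21/1 mod 59. 1⁻¹ ≡ 1 (mod 59), so λ ≡ 21.
  x = λ² - 25 - 26 = 441 - 51 ≡ 36; y = λ·(25 - 36) - 50 ≡ 14. → (36, 14)
10P: (36, 14) + (26, 12). λ = (12 - 14)/(26 - 36) ≡ 57/49 mod 59. 49⁻¹ ≡ 53 (mod 59) since 49·53 = 2597 ≡ 1, so λ ≡ 12.
  x = λ² - 36 - 26 = 144 - 62 ≡ 23; y = λ·(36 - 23) - 14 ≡ 24. → (23, 24)
11P: (23, 24) + (26, 12). λ = (12 - 24)/(26 - 23) ≡ 47/3 mod 59. 3⁻¹ ≡ 20 (mod 59) since 3·20 = 60 ≡ 1, so λ ≡ 55.
  x = λ² - 23 - 26 = 3025 - 49 ≡ 26; y = λ·(23 - 26) - 24 ≡ 47. → (26, 47)
12P: (26, 47) + (26, 12): same x and y₁ ≡ -y₂, so the sum is the point at infinity.
12P = the point at infinity, so the order is 12.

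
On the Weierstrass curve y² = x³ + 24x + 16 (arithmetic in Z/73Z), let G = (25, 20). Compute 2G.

tangent at (25, 20): λ = (3·25² + 24)/(2·20) ≡ 1/40. 40⁻¹ ≡ 42 (mod 73), so λ ≡ 1·42 ≡ 42.
  x = λ² - 25 - 25 = 1764 - 50 ≡ 35; y = λ·(25 - 35) - 20 ≡ 71. → (35, 71)

(35, 71)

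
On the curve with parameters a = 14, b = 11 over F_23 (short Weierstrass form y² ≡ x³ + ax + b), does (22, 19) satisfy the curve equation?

y² = 19² ≡ 16; x³ + 14x + 11 = 10967 ≡ 19 (mod 23). 16 ≠ 19.

no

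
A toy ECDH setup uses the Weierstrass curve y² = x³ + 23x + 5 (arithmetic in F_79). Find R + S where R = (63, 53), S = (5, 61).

(33, 60)

(63, 53) + (5, 61). λ = (61 - 53)/(5 - 63) ≡ 8/21 mod 79. 21⁻¹ ≡ 64 (mod 79), so λ ≡ 38.
  x = λ² - 63 - 5 = 1444 - 68 ≡ 33; y = λ·(63 - 33) - 53 ≡ 60. → (33, 60)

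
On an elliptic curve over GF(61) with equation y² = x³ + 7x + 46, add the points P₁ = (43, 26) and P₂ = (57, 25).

(43, 26) + (57, 25). λ = (25 - 26)/(57 - 43) ≡ 60/14 mod 61. 14⁻¹ ≡ 48 (mod 61) since 14·48 = 672 ≡ 1, so λ ≡ 13.
  x = λ² - 43 - 57 = 169 - 100 ≡ 8; y = λ·(43 - 8) - 26 ≡ 2. → (8, 2)

(8, 2)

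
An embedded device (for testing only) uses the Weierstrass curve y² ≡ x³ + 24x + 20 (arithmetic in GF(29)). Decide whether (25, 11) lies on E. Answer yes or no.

y² = 11² ≡ 5; x³ + 24x + 20 = 16245 ≡ 5 (mod 29). 5 = 5.

yes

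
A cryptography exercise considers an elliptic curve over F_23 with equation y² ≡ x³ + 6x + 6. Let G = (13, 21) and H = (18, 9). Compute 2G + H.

First 2G:
Repeated addition: build up to 2G.
2G: tangent at (13, 21): λ = (3·13² + 6)/(2·21) ≡ 7/19. 19⁻¹ ≡ 17 (mod 23), so λ ≡ 7·17 ≡ 4.
  x = λ² - 13 - 13 = 16 - 26 ≡ 13; y = λ·(13 - 13) - 21 ≡ 2. → (13, 2)
2G = (13, 2).
Finally 2G + H:
(13, 2) + (18, 9). λ = (9 - 2)/(18 - 13) ≡ 7/5 mod 23. 5⁻¹ ≡ 14 (mod 23) since 5·14 = 70 ≡ 1, so λ ≡ 6.
  x = λ² - 13 - 18 = 36 - 31 ≡ 5; y = λ·(13 - 5) - 2 ≡ 0. → (5, 0)

(5, 0)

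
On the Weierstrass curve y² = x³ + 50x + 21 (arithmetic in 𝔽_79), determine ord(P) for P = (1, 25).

9

2P: tangent at (1, 25): λ = (3·1² + 50)/(2·25) ≡ 53/50. 50⁻¹ ≡ 49 (mod 79) since 50·49 = 2450 ≡ 1, so λ ≡ 53·49 ≡ 69.
  x = λ² - 1 - 1 = 4761 - 2 ≡ 19; y = λ·(1 - 19) - 25 ≡ 76. → (19, 76)
3P: (19, 76) + (1, 25). λ = (25 - 76)/(1 - 19) ≡ 28/61 mod 79. 61⁻¹ ≡ 57 (mod 79), so λ ≡ 16.
  x = λ² - 19 - 1 = 256 - 20 ≡ 78; y = λ·(19 - 78) - 76 ≡ 7. → (78, 7)
4P: (78, 7) + (1, 25). λ = (25 - 7)/(1 - 78) ≡ 18/2 mod 79. 2⁻¹ ≡ 40 (mod 79) since 2·40 = 80 ≡ 1, so λ ≡ 9.
  x = λ² - 78 - 1 = 81 - 79 ≡ 2; y = λ·(78 - 2) - 7 ≡ 45. → (2, 45)
5P: (2, 45) + (1, 25). λ = (25 - 45)/(1 - 2) ≡ 59/78 mod 79. 78⁻¹ ≡ 78 (mod 79) since 78·78 = 6084 ≡ 1, so λ ≡ 20.
  x = λ² - 2 - 1 = 400 - 3 ≡ 2; y = λ·(2 - 2) - 45 ≡ 34. → (2, 34)
6P: (2, 34) + (1, 25). λ = (25 - 34)/(1 - 2) ≡ 70/78 mod 79. 78⁻¹ ≡ 78 (mod 79), so λ ≡ 9.
  x = λ² - 2 - 1 = 81 - 3 ≡ 78; y = λ·(2 - 78) - 34 ≡ 72. → (78, 72)
7P: (78, 72) + (1, 25). λ = (25 - 72)/(1 - 78) ≡ 32/2 mod 79. 2⁻¹ ≡ 40 (mod 79) since 2·40 = 80 ≡ 1, so λ ≡ 16.
  x = λ² - 78 - 1 = 256 - 79 ≡ 19; y = λ·(78 - 19) - 72 ≡ 3. → (19, 3)
8P: (19, 3) + (1, 25). λ = (25 - 3)/(1 - 19) ≡ 22/61 mod 79. 61⁻¹ ≡ 57 (mod 79), so λ ≡ 69.
  x = λ² - 19 - 1 = 4761 - 20 ≡ 1; y = λ·(19 - 1) - 3 ≡ 54. → (1, 54)
9P: (1, 54) + (1, 25): same x and y₁ ≡ -y₂, so the sum is O.
9P = O, so the order is 9.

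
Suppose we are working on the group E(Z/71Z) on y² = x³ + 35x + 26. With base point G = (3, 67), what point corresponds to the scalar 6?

Repeated addition: build up to 6G.
2G: tangent at (3, 67): λ = (3·3² + 35)/(2·67) ≡ 62/63. 63⁻¹ ≡ 62 (mod 71) since 63·62 = 3906 ≡ 1, so λ ≡ 62·62 ≡ 10.
  x = λ² - 3 - 3 = 100 - 6 ≡ 23; y = λ·(3 - 23) - 67 ≡ 17. → (23, 17)
3G: (23, 17) + (3, 67). λ = (67 - 17)/(3 - 23) ≡ 50/51 mod 71. 51⁻¹ ≡ 39 (mod 71), so λ ≡ 33.
  x = λ² - 23 - 3 = 1089 - 26 ≡ 69; y = λ·(23 - 69) - 17 ≡ 27. → (69, 27)
4G: (69, 27) + (3, 67). λ = (67 - 27)/(3 - 69) ≡ 40/5 mod 71. 5⁻¹ ≡ 57 (mod 71) since 5·57 = 285 ≡ 1, so λ ≡ 8.
  x = λ² - 69 - 3 = 64 - 72 ≡ 63; y = λ·(69 - 63) - 27 ≡ 21. → (63, 21)
5G: (63, 21) + (3, 67). λ = (67 - 21)/(3 - 63) ≡ 46/11 mod 71. 11⁻¹ ≡ 13 (mod 71), so λ ≡ 30.
  x = λ² - 63 - 3 = 900 - 66 ≡ 53; y = λ·(63 - 53) - 21 ≡ 66. → (53, 66)
6G: (53, 66) + (3, 67). λ = (67 - 66)/(3 - 53) ≡ 1/21 mod 71. 21⁻¹ ≡ 44 (mod 71), so λ ≡ 44.
  x = λ² - 53 - 3 = 1936 - 56 ≡ 34; y = λ·(53 - 34) - 66 ≡ 60. → (34, 60)

(34, 60)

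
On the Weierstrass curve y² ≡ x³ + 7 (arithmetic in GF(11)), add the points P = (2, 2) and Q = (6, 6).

(2, 2) + (6, 6). λ = (6 - 2)/(6 - 2) ≡ 4/4 mod 11. 4⁻¹ ≡ 3 (mod 11) since 4·3 = 12 ≡ 1, so λ ≡ 1.
  x = λ² - 2 - 6 = 1 - 8 ≡ 4; y = λ·(2 - 4) - 2 ≡ 7. → (4, 7)

(4, 7)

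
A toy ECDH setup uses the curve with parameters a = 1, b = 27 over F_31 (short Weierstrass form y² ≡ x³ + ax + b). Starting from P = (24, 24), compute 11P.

(4, 23)

Repeated addition: build up to 11P.
2P: tangent at (24, 24): λ = (3·24² + 1)/(2·24) ≡ 24/17. 17⁻¹ ≡ 11 (mod 31), so λ ≡ 24·11 ≡ 16.
  x = λ² - 24 - 24 = 256 - 48 ≡ 22; y = λ·(24 - 22) - 24 ≡ 8. → (22, 8)
3P: (22, 8) + (24, 24). λ = (24 - 8)/(24 - 22) ≡ 16/2 mod 31. 2⁻¹ ≡ 16 (mod 31), so λ ≡ 8.
  x = λ² - 22 - 24 = 64 - 46 ≡ 18; y = λ·(22 - 18) - 8 ≡ 24. → (18, 24)
4P: (18, 24) + (24, 24). λ = (24 - 24)/(24 - 18) ≡ 0/6 mod 31. 6⁻¹ ≡ 26 (mod 31) since 6·26 = 156 ≡ 1, so λ ≡ 0.
  x = λ² - 18 - 24 = 0 - 42 ≡ 20; y = λ·(18 - 20) - 24 ≡ 7. → (20, 7)
5P: (20, 7) + (24, 24). λ = (24 - 7)/(24 - 20) ≡ 17/4 mod 31. 4⁻¹ ≡ 8 (mod 31) since 4·8 = 32 ≡ 1, so λ ≡ 12.
  x = λ² - 20 - 24 = 144 - 44 ≡ 7; y = λ·(20 - 7) - 7 ≡ 25. → (7, 25)
6P: (7, 25) + (24, 24). λ = (24 - 25)/(24 - 7) ≡ 30/17 mod 31. 17⁻¹ ≡ 11 (mod 31), so λ ≡ 20.
  x = λ² - 7 - 24 = 400 - 31 ≡ 28; y = λ·(7 - 28) - 25 ≡ 20. → (28, 20)
7P: (28, 20) + (24, 24). λ = (24 - 20)/(24 - 28) ≡ 4/27 mod 31. 27⁻¹ ≡ 23 (mod 31), so λ ≡ 30.
  x = λ² - 28 - 24 = 900 - 52 ≡ 11; y = λ·(28 - 11) - 20 ≡ 25. → (11, 25)
8P: (11, 25) + (24, 24). λ = (24 - 25)/(24 - 11) ≡ 30/13 mod 31. 13⁻¹ ≡ 12 (mod 31), so λ ≡ 19.
  x = λ² - 11 - 24 = 361 - 35 ≡ 16; y = λ·(11 - 16) - 25 ≡ 4. → (16, 4)
9P: (16, 4) + (24, 24). λ = (24 - 4)/(24 - 16) ≡ 20/8 mod 31. 8⁻¹ ≡ 4 (mod 31), so λ ≡ 18.
  x = λ² - 16 - 24 = 324 - 40 ≡ 5; y = λ·(16 - 5) - 4 ≡ 8. → (5, 8)
10P: (5, 8) + (24, 24). λ = (24 - 8)/(24 - 5) ≡ 16/19 mod 31. 19⁻¹ ≡ 18 (mod 31) since 19·18 = 342 ≡ 1, so λ ≡ 9.
  x = λ² - 5 - 24 = 81 - 29 ≡ 21; y = λ·(5 - 21) - 8 ≡ 3. → (21, 3)
11P: (21, 3) + (24, 24). λ = (24 - 3)/(24 - 21) ≡ 21/3 mod 31. 3⁻¹ ≡ 21 (mod 31), so λ ≡ 7.
  x = λ² - 21 - 24 = 49 - 45 ≡ 4; y = λ·(21 - 4) - 3 ≡ 23. → (4, 23)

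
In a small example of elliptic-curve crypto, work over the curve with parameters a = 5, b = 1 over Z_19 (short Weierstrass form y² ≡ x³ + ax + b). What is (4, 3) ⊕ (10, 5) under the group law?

(3, 10)

(4, 3) + (10, 5). λ = (5 - 3)/(10 - 4) ≡ 2/6 mod 19. 6⁻¹ ≡ 16 (mod 19), so λ ≡ 13.
  x = λ² - 4 - 10 = 169 - 14 ≡ 3; y = λ·(4 - 3) - 3 ≡ 10. → (3, 10)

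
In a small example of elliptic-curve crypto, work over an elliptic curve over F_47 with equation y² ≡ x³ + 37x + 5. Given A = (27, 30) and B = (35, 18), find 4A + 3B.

(36, 10)

First 4A:
Repeated addition: build up to 4A.
2A: tangent at (27, 30): λ = (3·27² + 37)/(2·30) ≡ 15/13. 13⁻¹ ≡ 29 (mod 47) since 13·29 = 377 ≡ 1, so λ ≡ 15·29 ≡ 12.
  x = λ² - 27 - 27 = 144 - 54 ≡ 43; y = λ·(27 - 43) - 30 ≡ 13. → (43, 13)
3A: (43, 13) + (27, 30). λ = (30 - 13)/(27 - 43) ≡ 17/31 mod 47. 31⁻¹ ≡ 44 (mod 47) since 31·44 = 1364 ≡ 1, so λ ≡ 43.
  x = λ² - 43 - 27 = 1849 - 70 ≡ 40; y = λ·(43 - 40) - 13 ≡ 22. → (40, 22)
4A: (40, 22) + (27, 30). λ = (30 - 22)/(27 - 40) ≡ 8/34 mod 47. 34⁻¹ ≡ 18 (mod 47) since 34·18 = 612 ≡ 1, so λ ≡ 3.
  x = λ² - 40 - 27 = 9 - 67 ≡ 36; y = λ·(40 - 36) - 22 ≡ 37. → (36, 37)
4A = (36, 37).
Next 3B:
Repeated addition: build up to 3B.
2B: tangent at (35, 18): λ = (3·35² + 37)/(2·18) ≡ 46/36. 36⁻¹ ≡ 17 (mod 47) since 36·17 = 612 ≡ 1, so λ ≡ 46·17 ≡ 30.
  x = λ² - 35 - 35 = 900 - 70 ≡ 31; y = λ·(35 - 31) - 18 ≡ 8. → (31, 8)
3B: (31, 8) + (35, 18). λ = (18 - 8)/(35 - 31) ≡ 10/4 mod 47. 4⁻¹ ≡ 12 (mod 47), so λ ≡ 26.
  x = λ² - 31 - 35 = 676 - 66 ≡ 46; y = λ·(31 - 46) - 8 ≡ 25. → (46, 25)
3B = (46, 25).
Finally 4A + 3B:
(36, 37) + (46, 25). λ = (25 - 37)/(46 - 36) ≡ 35/10 mod 47. 10⁻¹ ≡ 33 (mod 47) since 10·33 = 330 ≡ 1, so λ ≡ 27.
  x = λ² - 36 - 46 = 729 - 82 ≡ 36; y = λ·(36 - 36) - 37 ≡ 10. → (36, 10)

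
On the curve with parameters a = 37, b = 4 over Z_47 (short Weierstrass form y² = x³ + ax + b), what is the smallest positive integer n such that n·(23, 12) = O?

2P: tangent at (23, 12): λ = (3·23² + 37)/(2·12) ≡ 26/24. 24⁻¹ ≡ 2 (mod 47), so λ ≡ 26·2 ≡ 5.
  x = λ² - 23 - 23 = 25 - 46 ≡ 26; y = λ·(23 - 26) - 12 ≡ 20. → (26, 20)
3P: (26, 20) + (23, 12). λ = (12 - 20)/(23 - 26) ≡ 39/44 mod 47. 44⁻¹ ≡ 31 (mod 47), so λ ≡ 34.
  x = λ² - 26 - 23 = 1156 - 49 ≡ 26; y = λ·(26 - 26) - 20 ≡ 27. → (26, 27)
4P: (26, 27) + (23, 12). λ = (12 - 27)/(23 - 26) ≡ 32/44 mod 47. 44⁻¹ ≡ 31 (mod 47), so λ ≡ 5.
  x = λ² - 26 - 23 = 25 - 49 ≡ 23; y = λ·(26 - 23) - 27 ≡ 35. → (23, 35)
5P: (23, 35) + (23, 12): same x and y₁ ≡ -y₂, so the sum is O.
5P = O, so the order is 5.

5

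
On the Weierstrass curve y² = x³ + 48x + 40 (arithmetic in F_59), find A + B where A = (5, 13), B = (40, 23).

(5, 13) + (40, 23). λ = (23 - 13)/(40 - 5) ≡ 10/35 mod 59. 35⁻¹ ≡ 27 (mod 59), so λ ≡ 34.
  x = λ² - 5 - 40 = 1156 - 45 ≡ 49; y = λ·(5 - 49) - 13 ≡ 25. → (49, 25)

(49, 25)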